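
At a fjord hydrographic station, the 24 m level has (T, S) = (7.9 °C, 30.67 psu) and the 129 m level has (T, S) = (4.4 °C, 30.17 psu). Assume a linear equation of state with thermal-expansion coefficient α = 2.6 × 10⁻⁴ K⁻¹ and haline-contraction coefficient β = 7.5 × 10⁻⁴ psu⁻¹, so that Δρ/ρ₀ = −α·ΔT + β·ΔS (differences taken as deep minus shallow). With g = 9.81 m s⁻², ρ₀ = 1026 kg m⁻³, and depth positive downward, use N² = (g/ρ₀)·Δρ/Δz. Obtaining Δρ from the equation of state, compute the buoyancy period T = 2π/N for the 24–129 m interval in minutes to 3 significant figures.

ΔT = -3.5 K, ΔS = -0.50 psu (deep − shallow).
Δρ/ρ₀ = −αΔT + βΔS = 9.10 × 10⁻⁴ − 3.75 × 10⁻⁴ = 5.35 × 10⁻⁴, so Δρ ≈ 0.5489 kg m⁻³.
N² = (g/ρ₀)·Δρ/Δz = g·(Δρ/ρ₀)/Δz = 9.81 × 5.35 × 10⁻⁴ / 105 = 4.9984 × 10⁻⁵ s⁻².
N = √(4.9984 × 10⁻⁵) = 7.0699 × 10⁻³ rad s⁻¹ → T = 2π/N = 888.72 s = 14.812 min ≈ 14.8 min.

14.8 min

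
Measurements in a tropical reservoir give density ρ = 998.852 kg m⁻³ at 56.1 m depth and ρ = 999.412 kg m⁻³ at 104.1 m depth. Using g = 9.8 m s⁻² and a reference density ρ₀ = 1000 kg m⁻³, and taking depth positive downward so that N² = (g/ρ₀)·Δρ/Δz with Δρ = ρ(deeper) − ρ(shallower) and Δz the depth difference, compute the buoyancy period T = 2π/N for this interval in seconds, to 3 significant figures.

Δρ = 999.412 − 998.852 = 0.560 kg m⁻³ over Δz = 104.1 − 56.1 = 48 m.
N² = (9.8/1000) × (0.560/48) = 1.1433 × 10⁻⁴ s⁻².
N = √(1.1433 × 10⁻⁴) = 0.010693 rad s⁻¹, so T = 2π/N = 587.60 s ≈ 588 s.

588 s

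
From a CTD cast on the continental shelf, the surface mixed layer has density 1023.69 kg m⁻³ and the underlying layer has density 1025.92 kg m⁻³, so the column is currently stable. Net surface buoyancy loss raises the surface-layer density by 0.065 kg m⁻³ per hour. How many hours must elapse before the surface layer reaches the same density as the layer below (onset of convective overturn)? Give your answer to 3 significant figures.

34.3 hours

Density deficit of the surface layer: 1025.92 − 1023.69 = 2.23 kg m⁻³.
Required change = 2.23 / 0.065 = 34.3 hours.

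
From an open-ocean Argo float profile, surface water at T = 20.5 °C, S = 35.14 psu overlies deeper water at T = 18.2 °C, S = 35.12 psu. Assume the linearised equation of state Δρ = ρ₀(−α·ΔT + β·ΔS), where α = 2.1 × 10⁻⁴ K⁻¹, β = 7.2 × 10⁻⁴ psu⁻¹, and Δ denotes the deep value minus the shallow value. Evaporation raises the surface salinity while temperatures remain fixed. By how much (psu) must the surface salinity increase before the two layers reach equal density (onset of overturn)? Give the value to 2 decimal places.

0.65 psu

Neutral buoyancy requires −α(T_deep − T_surf) + β(S_deep − S_surf′) = 0.
S_surf′ = S_deep − (α/β)·ΔT = 35.12 − (2.1 × 10⁻⁴/7.2 × 10⁻⁴)·(-2.3) = 35.7908 psu.
Increase required: 35.7908 − 35.14 = 0.6508 psu.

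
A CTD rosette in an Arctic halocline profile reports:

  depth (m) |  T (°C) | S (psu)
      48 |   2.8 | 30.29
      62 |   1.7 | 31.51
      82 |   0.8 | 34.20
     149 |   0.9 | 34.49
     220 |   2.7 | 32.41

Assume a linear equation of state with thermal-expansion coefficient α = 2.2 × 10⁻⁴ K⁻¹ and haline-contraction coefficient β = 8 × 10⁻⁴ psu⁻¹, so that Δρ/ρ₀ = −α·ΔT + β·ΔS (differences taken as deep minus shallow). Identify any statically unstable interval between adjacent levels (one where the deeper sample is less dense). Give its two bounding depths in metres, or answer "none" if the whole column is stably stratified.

149–220 m

Evaluate Δρ/ρ₀ = −αΔT + βΔS across each adjacent pair:
  48–62 m: −αΔT+βΔS = −(2.2 × 10⁻⁴)(-1.1)+(8 × 10⁻⁴)(+1.22) = 1.2 × 10⁻³ → stable
  62–82 m: −αΔT+βΔS = −(2.2 × 10⁻⁴)(-0.9)+(8 × 10⁻⁴)(+2.69) = 2.4 × 10⁻³ → stable
  82–149 m: −αΔT+βΔS = −(2.2 × 10⁻⁴)(+0.1)+(8 × 10⁻⁴)(+0.29) = 2.1 × 10⁻⁴ → stable
  149–220 m: −αΔT+βΔS = −(2.2 × 10⁻⁴)(+1.8)+(8 × 10⁻⁴)(-2.08) = -2.1 × 10⁻³ → UNSTABLE
The 149–220 m interval has Δρ < 0: lighter water underlies denser water.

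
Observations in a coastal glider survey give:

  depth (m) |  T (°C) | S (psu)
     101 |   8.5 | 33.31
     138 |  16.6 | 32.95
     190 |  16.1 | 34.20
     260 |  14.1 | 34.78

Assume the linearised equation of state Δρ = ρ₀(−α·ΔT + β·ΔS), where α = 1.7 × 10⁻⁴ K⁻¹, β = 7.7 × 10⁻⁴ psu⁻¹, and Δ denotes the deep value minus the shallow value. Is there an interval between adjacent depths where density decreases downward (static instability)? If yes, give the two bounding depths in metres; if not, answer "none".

Evaluate Δρ/ρ₀ = −αΔT + βΔS across each adjacent pair:
  101–138 m: −αΔT+βΔS = −(1.7 × 10⁻⁴)(+8.1)+(7.7 × 10⁻⁴)(-0.36) = -1.7 × 10⁻³ → UNSTABLE
  138–190 m: −αΔT+βΔS = −(1.7 × 10⁻⁴)(-0.5)+(7.7 × 10⁻⁴)(+1.25) = 1.0 × 10⁻³ → stable
  190–260 m: −αΔT+βΔS = −(1.7 × 10⁻⁴)(-2.0)+(7.7 × 10⁻⁴)(+0.58) = 7.9 × 10⁻⁴ → stable
The 101–138 m interval has Δρ < 0: lighter water underlies denser water.

101–138 m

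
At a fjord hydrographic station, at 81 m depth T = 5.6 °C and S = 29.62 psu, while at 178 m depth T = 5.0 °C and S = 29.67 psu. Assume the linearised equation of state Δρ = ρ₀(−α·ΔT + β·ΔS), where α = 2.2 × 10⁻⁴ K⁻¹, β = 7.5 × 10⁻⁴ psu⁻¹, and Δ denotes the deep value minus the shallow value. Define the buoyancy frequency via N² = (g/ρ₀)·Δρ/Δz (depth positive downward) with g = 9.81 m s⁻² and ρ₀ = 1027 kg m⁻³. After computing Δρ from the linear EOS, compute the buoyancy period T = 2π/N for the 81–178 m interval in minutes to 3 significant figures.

25.3 min

ΔT = -0.6 K, ΔS = +0.05 psu (deep − shallow).
Δρ/ρ₀ = −αΔT + βΔS = 1.32 × 10⁻⁴ + 3.75 × 10⁻⁵ = 1.695 × 10⁻⁴, so Δρ ≈ 0.1741 kg m⁻³.
N² = (g/ρ₀)·Δρ/Δz = g·(Δρ/ρ₀)/Δz = 9.81 × 1.695 × 10⁻⁴ / 97 = 1.7142 × 10⁻⁵ s⁻².
N = √(1.7142 × 10⁻⁵) = 4.1403 × 10⁻³ rad s⁻¹ → T = 2π/N = 1.5176 × 10³ s = 25.293 min ≈ 25.3 min.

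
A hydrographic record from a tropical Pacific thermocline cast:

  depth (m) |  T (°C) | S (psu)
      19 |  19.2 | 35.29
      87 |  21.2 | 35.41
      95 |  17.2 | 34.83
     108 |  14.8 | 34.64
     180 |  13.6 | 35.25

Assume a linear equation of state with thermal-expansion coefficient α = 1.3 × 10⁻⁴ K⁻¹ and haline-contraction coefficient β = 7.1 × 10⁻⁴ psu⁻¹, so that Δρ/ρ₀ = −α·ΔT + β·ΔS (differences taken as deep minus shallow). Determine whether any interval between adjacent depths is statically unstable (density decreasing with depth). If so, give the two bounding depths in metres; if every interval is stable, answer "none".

Evaluate Δρ/ρ₀ = −αΔT + βΔS across each adjacent pair:
  19–87 m: −αΔT+βΔS = −(1.3 × 10⁻⁴)(+2.0)+(7.1 × 10⁻⁴)(+0.12) = -1.7 × 10⁻⁴ → UNSTABLE
  87–95 m: −αΔT+βΔS = −(1.3 × 10⁻⁴)(-4.0)+(7.1 × 10⁻⁴)(-0.58) = 1.1 × 10⁻⁴ → stable
  95–108 m: −αΔT+βΔS = −(1.3 × 10⁻⁴)(-2.4)+(7.1 × 10⁻⁴)(-0.19) = 1.8 × 10⁻⁴ → stable
  108–180 m: −αΔT+βΔS = −(1.3 × 10⁻⁴)(-1.2)+(7.1 × 10⁻⁴)(+0.61) = 5.9 × 10⁻⁴ → stable
The 19–87 m interval has Δρ < 0: lighter water underlies denser water.

19–87 m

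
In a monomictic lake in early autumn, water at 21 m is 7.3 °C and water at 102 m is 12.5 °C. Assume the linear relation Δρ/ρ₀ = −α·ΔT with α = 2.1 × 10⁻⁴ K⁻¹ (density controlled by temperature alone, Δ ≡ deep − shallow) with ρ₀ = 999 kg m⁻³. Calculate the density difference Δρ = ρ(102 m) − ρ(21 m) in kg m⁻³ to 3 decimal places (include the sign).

-1.091 kg m⁻³

ΔT = +5.2 K, Δρ/ρ₀ = −αΔT = -1.092 × 10⁻³.
Δρ = 999 × (-1.092 × 10⁻³) = -1.091 kg m⁻³.
Negative Δρ: lighter below, statically unstable.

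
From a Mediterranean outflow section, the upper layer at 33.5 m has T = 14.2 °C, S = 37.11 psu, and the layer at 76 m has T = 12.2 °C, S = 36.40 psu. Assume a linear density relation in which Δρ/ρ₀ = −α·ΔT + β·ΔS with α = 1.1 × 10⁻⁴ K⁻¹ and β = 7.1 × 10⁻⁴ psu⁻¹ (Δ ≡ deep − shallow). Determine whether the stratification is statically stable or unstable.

unstable

ΔT = 12.2 − 14.2 = -2.0 K and ΔS = 36.40 − 37.11 = -0.71 psu (deep − shallow).
−αΔT = 2.20 × 10⁻⁴; βΔS = -5.041 × 10⁻⁴; sum Δρ/ρ₀ = -2.841 × 10⁻⁴.
Δρ/ρ₀ < 0, so Δρ < 0: deeper water is lighter → statically unstable; the column would overturn.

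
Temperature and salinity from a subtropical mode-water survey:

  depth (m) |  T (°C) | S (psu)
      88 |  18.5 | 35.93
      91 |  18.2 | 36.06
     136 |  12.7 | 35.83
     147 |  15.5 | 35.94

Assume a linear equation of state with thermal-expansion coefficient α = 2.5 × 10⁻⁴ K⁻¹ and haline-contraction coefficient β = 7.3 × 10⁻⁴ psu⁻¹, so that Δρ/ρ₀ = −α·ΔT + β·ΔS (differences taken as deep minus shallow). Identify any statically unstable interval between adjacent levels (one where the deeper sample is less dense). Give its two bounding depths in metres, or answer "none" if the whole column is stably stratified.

136–147 m

Evaluate Δρ/ρ₀ = −αΔT + βΔS across each adjacent pair:
  88–91 m: −αΔT+βΔS = −(2.5 × 10⁻⁴)(-0.3)+(7.3 × 10⁻⁴)(+0.13) = 1.7 × 10⁻⁴ → stable
  91–136 m: −αΔT+βΔS = −(2.5 × 10⁻⁴)(-5.5)+(7.3 × 10⁻⁴)(-0.23) = 1.2 × 10⁻³ → stable
  136–147 m: −αΔT+βΔS = −(2.5 × 10⁻⁴)(+2.8)+(7.3 × 10⁻⁴)(+0.11) = -6.2 × 10⁻⁴ → UNSTABLE
The 136–147 m interval has Δρ < 0: lighter water underlies denser water.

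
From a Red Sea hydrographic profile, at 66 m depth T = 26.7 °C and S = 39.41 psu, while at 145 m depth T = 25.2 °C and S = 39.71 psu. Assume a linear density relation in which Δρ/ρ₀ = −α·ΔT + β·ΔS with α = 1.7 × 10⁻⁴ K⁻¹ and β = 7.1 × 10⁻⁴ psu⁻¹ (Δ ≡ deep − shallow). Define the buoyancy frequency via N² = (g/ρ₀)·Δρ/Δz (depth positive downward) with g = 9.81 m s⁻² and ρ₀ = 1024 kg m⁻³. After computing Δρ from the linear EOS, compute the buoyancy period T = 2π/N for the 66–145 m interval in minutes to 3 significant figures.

13.7 min

ΔT = -1.5 K, ΔS = +0.30 psu (deep − shallow).
Δρ/ρ₀ = −αΔT + βΔS = 2.55 × 10⁻⁴ + 2.13 × 10⁻⁴ = 4.68 × 10⁻⁴, so Δρ ≈ 0.4792 kg m⁻³.
N² = (g/ρ₀)·Δρ/Δz = g·(Δρ/ρ₀)/Δz = 9.81 × 4.68 × 10⁻⁴ / 79 = 5.8115 × 10⁻⁵ s⁻².
N = √(5.8115 × 10⁻⁵) = 7.6233 × 10⁻³ rad s⁻¹ → T = 2π/N = 824.21 s = 13.737 min ≈ 13.7 min.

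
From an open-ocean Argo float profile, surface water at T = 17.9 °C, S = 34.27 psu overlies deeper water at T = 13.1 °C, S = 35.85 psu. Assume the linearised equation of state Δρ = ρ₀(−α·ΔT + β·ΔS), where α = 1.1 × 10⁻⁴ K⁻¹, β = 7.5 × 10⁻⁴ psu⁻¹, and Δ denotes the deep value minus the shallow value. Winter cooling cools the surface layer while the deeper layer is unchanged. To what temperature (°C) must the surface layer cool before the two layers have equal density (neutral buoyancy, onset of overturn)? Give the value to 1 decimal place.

Neutral buoyancy requires Δρ = 0, i.e. −α(T_deep − T_surf′) + β(S_deep − S_surf) = 0.
T_surf′ = T_deep − (β/α)·ΔS = 13.1 − (7.5 × 10⁻⁴/1.1 × 10⁻⁴)·(+1.58) = 2.327 °C.
Cooling required: 17.9 − (2.327) = 15.573 °C.

2.3 °C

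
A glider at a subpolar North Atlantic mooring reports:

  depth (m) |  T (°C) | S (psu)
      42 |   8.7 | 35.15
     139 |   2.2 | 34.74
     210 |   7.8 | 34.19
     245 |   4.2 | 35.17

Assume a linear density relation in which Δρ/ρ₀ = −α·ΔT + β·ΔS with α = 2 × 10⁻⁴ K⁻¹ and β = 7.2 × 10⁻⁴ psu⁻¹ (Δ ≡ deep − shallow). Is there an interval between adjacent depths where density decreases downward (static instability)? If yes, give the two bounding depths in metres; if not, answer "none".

Evaluate Δρ/ρ₀ = −αΔT + βΔS across each adjacent pair:
  42–139 m: −αΔT+βΔS = −(2 × 10⁻⁴)(-6.5)+(7.2 × 10⁻⁴)(-0.41) = 1.0 × 10⁻³ → stable
  139–210 m: −αΔT+βΔS = −(2 × 10⁻⁴)(+5.6)+(7.2 × 10⁻⁴)(-0.55) = -1.5 × 10⁻³ → UNSTABLE
  210–245 m: −αΔT+βΔS = −(2 × 10⁻⁴)(-3.6)+(7.2 × 10⁻⁴)(+0.98) = 1.4 × 10⁻³ → stable
The 139–210 m interval has Δρ < 0: lighter water underlies denser water.

139–210 m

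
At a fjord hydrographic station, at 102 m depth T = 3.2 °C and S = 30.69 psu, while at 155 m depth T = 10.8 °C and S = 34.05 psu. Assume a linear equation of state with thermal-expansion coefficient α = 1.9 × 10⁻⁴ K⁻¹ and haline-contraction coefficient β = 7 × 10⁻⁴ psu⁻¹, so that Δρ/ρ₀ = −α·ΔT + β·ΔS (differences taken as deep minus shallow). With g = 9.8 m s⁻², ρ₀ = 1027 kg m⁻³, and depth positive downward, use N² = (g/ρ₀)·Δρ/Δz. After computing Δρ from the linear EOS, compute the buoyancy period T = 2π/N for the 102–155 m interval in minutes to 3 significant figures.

ΔT = +7.6 K, ΔS = +3.36 psu (deep − shallow).
Δρ/ρ₀ = −αΔT + βΔS = -1.444 × 10⁻³ + 2.352 × 10⁻³ = 9.08 × 10⁻⁴, so Δρ ≈ 0.9325 kg m⁻³.
N² = (g/ρ₀)·Δρ/Δz = g·(Δρ/ρ₀)/Δz = 9.8 × 9.08 × 10⁻⁴ / 53 = 1.6789 × 10⁻⁴ s⁻².
N = √(1.6789 × 10⁻⁴) = 0.012957 rad s⁻¹ → T = 2π/N = 484.93 s = 8.0822 min ≈ 8.08 min.

8.08 min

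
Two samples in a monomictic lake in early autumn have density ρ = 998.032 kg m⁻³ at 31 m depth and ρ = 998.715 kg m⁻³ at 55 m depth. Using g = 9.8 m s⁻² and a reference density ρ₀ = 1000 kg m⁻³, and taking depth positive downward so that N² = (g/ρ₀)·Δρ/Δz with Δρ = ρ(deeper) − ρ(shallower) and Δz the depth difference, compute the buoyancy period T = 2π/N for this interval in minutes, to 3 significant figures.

Δρ = 998.715 − 998.032 = 0.683 kg m⁻³ over Δz = 55 − 31 = 24 m.
N² = (9.8/1000) × (0.683/24) = 2.7889 × 10⁻⁴ s⁻².
N = √(2.7889 × 10⁻⁴) = 0.016700 rad s⁻¹, so T = 2π/N = 376.24 s = 6.2707 min ≈ 6.27 min.

6.27 min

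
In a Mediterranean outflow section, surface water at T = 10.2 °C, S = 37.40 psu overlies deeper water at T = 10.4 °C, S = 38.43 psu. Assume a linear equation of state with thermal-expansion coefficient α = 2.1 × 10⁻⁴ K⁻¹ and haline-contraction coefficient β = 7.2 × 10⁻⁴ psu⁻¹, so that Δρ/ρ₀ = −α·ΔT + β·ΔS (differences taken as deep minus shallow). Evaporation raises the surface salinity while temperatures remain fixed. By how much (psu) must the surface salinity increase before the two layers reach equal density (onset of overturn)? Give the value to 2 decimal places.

Neutral buoyancy requires −α(T_deep − T_surf) + β(S_deep − S_surf′) = 0.
S_surf′ = S_deep − (α/β)·ΔT = 38.43 − (2.1 × 10⁻⁴/7.2 × 10⁻⁴)·(+0.2) = 38.3717 psu.
Increase required: 38.3717 − 37.40 = 0.9717 psu.

0.97 psu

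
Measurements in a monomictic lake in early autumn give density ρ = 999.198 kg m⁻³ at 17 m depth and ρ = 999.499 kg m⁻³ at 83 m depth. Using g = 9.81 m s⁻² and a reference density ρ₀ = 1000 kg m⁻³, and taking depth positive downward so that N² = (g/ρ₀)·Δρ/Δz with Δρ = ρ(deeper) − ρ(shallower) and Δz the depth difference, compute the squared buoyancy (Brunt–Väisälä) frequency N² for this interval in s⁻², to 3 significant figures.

Δρ = 999.499 − 999.198 = 0.301 kg m⁻³ over Δz = 83 − 17 = 66 m.
N² = (9.81/1000) × (0.301/66) = 4.4740 × 10⁻⁵ s⁻² ≈ 4.47 × 10⁻⁵ s⁻².

4.47 × 10⁻⁵ s⁻²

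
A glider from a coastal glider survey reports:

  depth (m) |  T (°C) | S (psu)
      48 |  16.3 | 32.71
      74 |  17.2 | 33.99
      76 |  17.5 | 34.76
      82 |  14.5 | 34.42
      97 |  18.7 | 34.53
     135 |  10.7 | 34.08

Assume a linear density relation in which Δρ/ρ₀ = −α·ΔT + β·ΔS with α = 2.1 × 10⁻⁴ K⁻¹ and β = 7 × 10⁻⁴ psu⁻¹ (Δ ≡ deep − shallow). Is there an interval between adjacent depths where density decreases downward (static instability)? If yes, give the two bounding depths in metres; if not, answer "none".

82–97 m

Evaluate Δρ/ρ₀ = −αΔT + βΔS across each adjacent pair:
  48–74 m: −αΔT+βΔS = −(2.1 × 10⁻⁴)(+0.9)+(7 × 10⁻⁴)(+1.28) = 7.1 × 10⁻⁴ → stable
  74–76 m: −αΔT+βΔS = −(2.1 × 10⁻⁴)(+0.3)+(7 × 10⁻⁴)(+0.77) = 4.8 × 10⁻⁴ → stable
  76–82 m: −αΔT+βΔS = −(2.1 × 10⁻⁴)(-3.0)+(7 × 10⁻⁴)(-0.34) = 3.9 × 10⁻⁴ → stable
  82–97 m: −αΔT+βΔS = −(2.1 × 10⁻⁴)(+4.2)+(7 × 10⁻⁴)(+0.11) = -8.1 × 10⁻⁴ → UNSTABLE
  97–135 m: −αΔT+βΔS = −(2.1 × 10⁻⁴)(-8.0)+(7 × 10⁻⁴)(-0.45) = 1.4 × 10⁻³ → stable
The 82–97 m interval has Δρ < 0: lighter water underlies denser water.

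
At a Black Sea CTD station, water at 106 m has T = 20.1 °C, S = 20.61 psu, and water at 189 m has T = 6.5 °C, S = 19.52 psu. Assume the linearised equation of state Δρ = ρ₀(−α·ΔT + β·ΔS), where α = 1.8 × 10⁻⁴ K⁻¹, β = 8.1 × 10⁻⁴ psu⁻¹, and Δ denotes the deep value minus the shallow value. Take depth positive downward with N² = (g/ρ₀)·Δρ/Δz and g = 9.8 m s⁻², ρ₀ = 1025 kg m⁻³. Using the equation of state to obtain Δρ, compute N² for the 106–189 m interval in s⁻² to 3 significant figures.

ΔT = -13.6 K, ΔS = -1.09 psu (deep − shallow).
Δρ/ρ₀ = −αΔT + βΔS = 2.448 × 10⁻³ − 8.829 × 10⁻⁴ = 1.5651 × 10⁻³, so Δρ ≈ 1.604 kg m⁻³.
N² = (g/ρ₀)·Δρ/Δz = g·(Δρ/ρ₀)/Δz = 9.8 × 1.5651 × 10⁻³ / 83 = 1.8479 × 10⁻⁴ s⁻² ≈ 1.85 × 10⁻⁴ s⁻².

1.85 × 10⁻⁴ s⁻²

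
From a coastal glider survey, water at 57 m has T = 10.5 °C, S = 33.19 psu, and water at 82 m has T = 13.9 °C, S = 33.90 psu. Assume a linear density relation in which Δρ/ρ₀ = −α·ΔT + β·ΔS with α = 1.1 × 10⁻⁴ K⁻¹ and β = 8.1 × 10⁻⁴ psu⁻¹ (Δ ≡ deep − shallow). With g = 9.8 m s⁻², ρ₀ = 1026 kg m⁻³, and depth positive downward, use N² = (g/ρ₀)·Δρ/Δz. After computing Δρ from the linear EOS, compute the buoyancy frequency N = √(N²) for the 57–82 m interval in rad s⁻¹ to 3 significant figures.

ΔT = +3.4 K, ΔS = +0.71 psu (deep − shallow).
Δρ/ρ₀ = −αΔT + βΔS = -3.74 × 10⁻⁴ + 5.751 × 10⁻⁴ = 2.011 × 10⁻⁴, so Δρ ≈ 0.2063 kg m⁻³.
N² = (g/ρ₀)·Δρ/Δz = g·(Δρ/ρ₀)/Δz = 9.8 × 2.011 × 10⁻⁴ / 25 = 7.8831 × 10⁻⁵ s⁻².
N = √(7.8831 × 10⁻⁵) = 8.8787 × 10⁻³ rad s⁻¹ ≈ 8.88 × 10⁻³ rad s⁻¹.

8.88 × 10⁻³ rad s⁻¹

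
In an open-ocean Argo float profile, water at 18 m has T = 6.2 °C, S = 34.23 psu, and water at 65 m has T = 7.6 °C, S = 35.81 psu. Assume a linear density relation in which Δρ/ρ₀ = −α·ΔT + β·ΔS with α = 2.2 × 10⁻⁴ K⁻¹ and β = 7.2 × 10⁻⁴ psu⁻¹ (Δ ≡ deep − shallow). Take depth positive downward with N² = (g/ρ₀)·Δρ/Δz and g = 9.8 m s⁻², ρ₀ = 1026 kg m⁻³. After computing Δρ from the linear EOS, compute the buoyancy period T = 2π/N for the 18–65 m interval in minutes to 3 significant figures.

7.96 min

ΔT = +1.4 K, ΔS = +1.58 psu (deep − shallow).
Δρ/ρ₀ = −αΔT + βΔS = -3.08 × 10⁻⁴ + 1.1376 × 10⁻³ = 8.296 × 10⁻⁴, so Δρ ≈ 0.8512 kg m⁻³.
N² = (g/ρ₀)·Δρ/Δz = g·(Δρ/ρ₀)/Δz = 9.8 × 8.296 × 10⁻⁴ / 47 = 1.7298 × 10⁻⁴ s⁻².
N = √(1.7298 × 10⁻⁴) = 0.013152 rad s⁻¹ → T = 2π/N = 477.74 s = 7.9623 min ≈ 7.96 min.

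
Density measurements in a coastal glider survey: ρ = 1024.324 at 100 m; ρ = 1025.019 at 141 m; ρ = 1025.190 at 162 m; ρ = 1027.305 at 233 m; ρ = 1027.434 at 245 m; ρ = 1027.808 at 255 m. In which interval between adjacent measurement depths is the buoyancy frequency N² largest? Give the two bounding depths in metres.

Compute the density gradient over each adjacent pair:
  100–141 m: Δρ/Δz = 0.695/41 = 0.017 kg m⁻⁴
  141–162 m: Δρ/Δz = 0.171/21 = 8.1 × 10⁻³ kg m⁻⁴
  162–233 m: Δρ/Δz = 2.115/71 = 0.030 kg m⁻⁴
  233–245 m: Δρ/Δz = 0.129/12 = 0.011 kg m⁻⁴
  245–255 m: Δρ/Δz = 0.374/10 = 0.037 kg m⁻⁴
The largest gradient is in the 245–255 m interval — the pycnocline.

245–255 m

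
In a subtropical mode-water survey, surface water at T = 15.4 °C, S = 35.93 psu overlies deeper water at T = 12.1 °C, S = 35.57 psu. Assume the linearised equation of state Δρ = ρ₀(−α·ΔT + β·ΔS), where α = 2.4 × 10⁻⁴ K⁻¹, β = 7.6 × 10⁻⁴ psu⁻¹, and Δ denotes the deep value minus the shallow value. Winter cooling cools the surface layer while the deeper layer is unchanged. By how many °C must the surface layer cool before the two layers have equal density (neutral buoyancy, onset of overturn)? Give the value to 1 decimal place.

2.2 °C

Neutral buoyancy requires Δρ = 0, i.e. −α(T_deep − T_surf′) + β(S_deep − S_surf) = 0.
T_surf′ = T_deep − (β/α)·ΔS = 12.1 − (7.6 × 10⁻⁴/2.4 × 10⁻⁴)·(-0.36) = 13.240 °C.
Cooling required: 15.4 − (13.240) = 2.160 °C.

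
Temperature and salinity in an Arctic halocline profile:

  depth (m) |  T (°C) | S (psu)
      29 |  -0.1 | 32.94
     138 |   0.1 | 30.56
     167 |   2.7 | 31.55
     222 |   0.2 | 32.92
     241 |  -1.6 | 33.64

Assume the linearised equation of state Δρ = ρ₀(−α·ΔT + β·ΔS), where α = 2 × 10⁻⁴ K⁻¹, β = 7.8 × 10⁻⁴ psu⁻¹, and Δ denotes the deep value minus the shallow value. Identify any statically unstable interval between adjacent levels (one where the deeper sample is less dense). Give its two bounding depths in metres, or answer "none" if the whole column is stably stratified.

Evaluate Δρ/ρ₀ = −αΔT + βΔS across each adjacent pair:
  29–138 m: −αΔT+βΔS = −(2 × 10⁻⁴)(+0.2)+(7.8 × 10⁻⁴)(-2.38) = -1.9 × 10⁻³ → UNSTABLE
  138–167 m: −αΔT+βΔS = −(2 × 10⁻⁴)(+2.6)+(7.8 × 10⁻⁴)(+0.99) = 2.5 × 10⁻⁴ → stable
  167–222 m: −αΔT+βΔS = −(2 × 10⁻⁴)(-2.5)+(7.8 × 10⁻⁴)(+1.37) = 1.6 × 10⁻³ → stable
  222–241 m: −αΔT+βΔS = −(2 × 10⁻⁴)(-1.8)+(7.8 × 10⁻⁴)(+0.72) = 9.2 × 10⁻⁴ → stable
The 29–138 m interval has Δρ < 0: lighter water underlies denser water.

29–138 m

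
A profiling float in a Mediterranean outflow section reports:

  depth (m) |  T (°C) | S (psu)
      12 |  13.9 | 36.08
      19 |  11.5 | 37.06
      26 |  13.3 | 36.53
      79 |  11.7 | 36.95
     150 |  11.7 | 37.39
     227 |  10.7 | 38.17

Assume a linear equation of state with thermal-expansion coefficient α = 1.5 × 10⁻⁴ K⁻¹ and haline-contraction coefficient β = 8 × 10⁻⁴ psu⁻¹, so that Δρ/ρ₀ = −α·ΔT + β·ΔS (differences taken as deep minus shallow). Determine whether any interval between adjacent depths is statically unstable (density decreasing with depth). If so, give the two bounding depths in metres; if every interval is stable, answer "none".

Evaluate Δρ/ρ₀ = −αΔT + βΔS across each adjacent pair:
  12–19 m: −αΔT+βΔS = −(1.5 × 10⁻⁴)(-2.4)+(8 × 10⁻⁴)(+0.98) = 1.1 × 10⁻³ → stable
  19–26 m: −αΔT+βΔS = −(1.5 × 10⁻⁴)(+1.8)+(8 × 10⁻⁴)(-0.53) = -6.9 × 10⁻⁴ → UNSTABLE
  26–79 m: −αΔT+βΔS = −(1.5 × 10⁻⁴)(-1.6)+(8 × 10⁻⁴)(+0.42) = 5.8 × 10⁻⁴ → stable
  79–150 m: −αΔT+βΔS = −(1.5 × 10⁻⁴)(+0.0)+(8 × 10⁻⁴)(+0.44) = 3.5 × 10⁻⁴ → stable
  150–227 m: −αΔT+βΔS = −(1.5 × 10⁻⁴)(-1.0)+(8 × 10⁻⁴)(+0.78) = 7.7 × 10⁻⁴ → stable
The 19–26 m interval has Δρ < 0: lighter water underlies denser water.

19–26 m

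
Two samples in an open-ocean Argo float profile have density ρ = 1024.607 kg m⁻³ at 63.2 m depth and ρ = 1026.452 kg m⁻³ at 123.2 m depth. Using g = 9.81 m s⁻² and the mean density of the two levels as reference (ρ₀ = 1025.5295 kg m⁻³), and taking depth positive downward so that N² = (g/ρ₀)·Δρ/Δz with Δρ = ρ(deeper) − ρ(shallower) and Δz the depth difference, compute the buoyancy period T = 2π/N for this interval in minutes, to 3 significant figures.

6.11 min

Δρ = 1026.452 − 1024.607 = 1.845 kg m⁻³ over Δz = 123.2 − 63.2 = 60 m.
N² = (9.81/1025.5295) × (1.845/60) = 2.9415 × 10⁻⁴ s⁻².
N = √(2.9415 × 10⁻⁴) = 0.017151 rad s⁻¹, so T = 2π/N = 366.35 s = 6.1058 min ≈ 6.11 min.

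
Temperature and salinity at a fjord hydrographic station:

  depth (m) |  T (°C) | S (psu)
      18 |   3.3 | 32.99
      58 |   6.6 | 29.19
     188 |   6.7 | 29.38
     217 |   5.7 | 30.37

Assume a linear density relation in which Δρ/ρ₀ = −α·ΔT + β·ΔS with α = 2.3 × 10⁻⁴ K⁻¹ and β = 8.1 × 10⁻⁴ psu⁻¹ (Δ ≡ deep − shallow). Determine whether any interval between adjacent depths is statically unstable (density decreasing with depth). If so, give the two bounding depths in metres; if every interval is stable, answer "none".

Evaluate Δρ/ρ₀ = −αΔT + βΔS across each adjacent pair:
  18–58 m: −αΔT+βΔS = −(2.3 × 10⁻⁴)(+3.3)+(8.1 × 10⁻⁴)(-3.80) = -3.8 × 10⁻³ → UNSTABLE
  58–188 m: −αΔT+βΔS = −(2.3 × 10⁻⁴)(+0.1)+(8.1 × 10⁻⁴)(+0.19) = 1.3 × 10⁻⁴ → stable
  188–217 m: −αΔT+βΔS = −(2.3 × 10⁻⁴)(-1.0)+(8.1 × 10⁻⁴)(+0.99) = 1.0 × 10⁻³ → stable
The 18–58 m interval has Δρ < 0: lighter water underlies denser water.

18–58 m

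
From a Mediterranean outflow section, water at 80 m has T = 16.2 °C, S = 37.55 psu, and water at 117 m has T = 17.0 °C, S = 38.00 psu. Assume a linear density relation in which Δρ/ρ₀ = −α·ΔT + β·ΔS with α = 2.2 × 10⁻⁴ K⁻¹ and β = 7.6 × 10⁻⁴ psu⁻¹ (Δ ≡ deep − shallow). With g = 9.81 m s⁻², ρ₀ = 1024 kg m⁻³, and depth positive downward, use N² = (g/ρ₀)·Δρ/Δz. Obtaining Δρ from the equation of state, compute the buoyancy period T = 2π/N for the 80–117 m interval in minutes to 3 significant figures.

ΔT = +0.8 K, ΔS = +0.45 psu (deep − shallow).
Δρ/ρ₀ = −αΔT + βΔS = -1.76 × 10⁻⁴ + 3.42 × 10⁻⁴ = 1.66 × 10⁻⁴, so Δρ ≈ 0.1700 kg m⁻³.
N² = (g/ρ₀)·Δρ/Δz = g·(Δρ/ρ₀)/Δz = 9.81 × 1.66 × 10⁻⁴ / 37 = 4.4012 × 10⁻⁵ s⁻².
N = √(4.4012 × 10⁻⁵) = 6.6342 × 10⁻³ rad s⁻¹ → T = 2π/N = 947.09 s = 15.785 min ≈ 15.8 min.

15.8 min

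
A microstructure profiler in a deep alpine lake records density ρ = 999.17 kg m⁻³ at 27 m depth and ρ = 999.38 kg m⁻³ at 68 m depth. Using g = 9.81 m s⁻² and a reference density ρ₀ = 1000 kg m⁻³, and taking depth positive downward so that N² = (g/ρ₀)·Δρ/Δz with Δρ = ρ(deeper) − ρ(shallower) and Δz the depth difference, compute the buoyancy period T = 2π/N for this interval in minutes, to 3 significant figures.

14.8 min

Δρ = 999.38 − 999.17 = 0.21 kg m⁻³ over Δz = 68 − 27 = 41 m.
N² = (9.81/1000) × (0.21/41) = 5.0246 × 10⁻⁵ s⁻².
N = √(5.0246 × 10⁻⁵) = 7.0884 × 10⁻³ rad s⁻¹, so T = 2π/N = 886.40 s = 14.773 min ≈ 14.8 min.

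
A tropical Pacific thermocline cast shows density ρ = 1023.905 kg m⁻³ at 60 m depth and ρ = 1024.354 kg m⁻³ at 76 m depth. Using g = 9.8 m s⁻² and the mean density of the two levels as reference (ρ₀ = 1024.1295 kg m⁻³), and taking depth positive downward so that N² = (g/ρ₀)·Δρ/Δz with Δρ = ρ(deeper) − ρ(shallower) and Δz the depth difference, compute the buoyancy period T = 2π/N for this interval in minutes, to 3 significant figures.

Δρ = 1024.354 − 1023.905 = 0.449 kg m⁻³ over Δz = 76 − 60 = 16 m.
N² = (9.8/1024.1295) × (0.449/16) = 2.6853 × 10⁻⁴ s⁻².
N = √(2.6853 × 10⁻⁴) = 0.016387 rad s⁻¹, so T = 2π/N = 383.42 s = 6.3903 min ≈ 6.39 min.
N² > 0, so the interval is statically stable.

6.39 min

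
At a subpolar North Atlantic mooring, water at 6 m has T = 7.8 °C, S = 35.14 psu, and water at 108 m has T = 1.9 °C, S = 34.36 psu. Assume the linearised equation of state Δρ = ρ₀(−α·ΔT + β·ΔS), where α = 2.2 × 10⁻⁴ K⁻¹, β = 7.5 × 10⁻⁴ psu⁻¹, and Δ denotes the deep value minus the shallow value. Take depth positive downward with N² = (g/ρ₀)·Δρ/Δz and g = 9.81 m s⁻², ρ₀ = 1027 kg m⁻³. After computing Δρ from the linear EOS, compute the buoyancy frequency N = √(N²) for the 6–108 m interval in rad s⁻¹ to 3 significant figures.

ΔT = -5.9 K, ΔS = -0.78 psu (deep − shallow).
Δρ/ρ₀ = −αΔT + βΔS = 1.298 × 10⁻³ − 5.85 × 10⁻⁴ = 7.13 × 10⁻⁴, so Δρ ≈ 0.7323 kg m⁻³.
N² = (g/ρ₀)·Δρ/Δz = g·(Δρ/ρ₀)/Δz = 9.81 × 7.13 × 10⁻⁴ / 102 = 6.8574 × 10⁻⁵ s⁻².
N = √(6.8574 × 10⁻⁵) = 8.2809 × 10⁻³ rad s⁻¹ ≈ 8.28 × 10⁻³ rad s⁻¹.

8.28 × 10⁻³ rad s⁻¹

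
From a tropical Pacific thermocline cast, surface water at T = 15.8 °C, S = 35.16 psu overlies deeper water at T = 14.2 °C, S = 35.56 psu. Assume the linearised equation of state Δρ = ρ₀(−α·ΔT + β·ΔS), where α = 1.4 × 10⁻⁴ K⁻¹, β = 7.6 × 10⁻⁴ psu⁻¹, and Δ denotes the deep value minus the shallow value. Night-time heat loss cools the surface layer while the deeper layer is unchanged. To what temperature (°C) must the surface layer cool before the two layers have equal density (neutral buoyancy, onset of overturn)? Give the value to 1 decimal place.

Neutral buoyancy requires Δρ = 0, i.e. −α(T_deep − T_surf′) + β(S_deep − S_surf) = 0.
T_surf′ = T_deep − (β/α)·ΔS = 14.2 − (7.6 × 10⁻⁴/1.4 × 10⁻⁴)·(+0.40) = 12.029 °C.
Cooling required: 15.8 − (12.029) = 3.771 °C.

12.0 °C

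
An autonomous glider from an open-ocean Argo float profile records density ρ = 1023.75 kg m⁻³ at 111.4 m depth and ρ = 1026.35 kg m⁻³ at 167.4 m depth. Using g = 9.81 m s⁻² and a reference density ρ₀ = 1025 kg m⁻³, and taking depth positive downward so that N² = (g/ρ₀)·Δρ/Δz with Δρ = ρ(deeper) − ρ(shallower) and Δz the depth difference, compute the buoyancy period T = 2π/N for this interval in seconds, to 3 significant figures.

298 s

Δρ = 1026.35 − 1023.75 = 2.60 kg m⁻³ over Δz = 167.4 − 111.4 = 56 m.
N² = (9.81/1025) × (2.60/56) = 4.4436 × 10⁻⁴ s⁻².
N = √(4.4436 × 10⁻⁴) = 0.021080 rad s⁻¹, so T = 2π/N = 298.06 s ≈ 298 s.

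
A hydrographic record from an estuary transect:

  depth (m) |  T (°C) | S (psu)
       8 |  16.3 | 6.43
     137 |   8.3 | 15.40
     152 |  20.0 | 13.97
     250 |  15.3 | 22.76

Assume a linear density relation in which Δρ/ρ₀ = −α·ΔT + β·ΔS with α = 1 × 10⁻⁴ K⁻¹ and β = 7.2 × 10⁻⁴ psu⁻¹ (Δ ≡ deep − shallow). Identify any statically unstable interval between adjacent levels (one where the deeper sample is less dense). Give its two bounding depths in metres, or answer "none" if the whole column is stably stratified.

Evaluate Δρ/ρ₀ = −αΔT + βΔS across each adjacent pair:
  8–137 m: −αΔT+βΔS = −(1 × 10⁻⁴)(-8.0)+(7.2 × 10⁻⁴)(+8.97) = 7.3 × 10⁻³ → stable
  137–152 m: −αΔT+βΔS = −(1 × 10⁻⁴)(+11.7)+(7.2 × 10⁻⁴)(-1.43) = -2.2 × 10⁻³ → UNSTABLE
  152–250 m: −αΔT+βΔS = −(1 × 10⁻⁴)(-4.7)+(7.2 × 10⁻⁴)(+8.79) = 6.8 × 10⁻³ → stable
The 137–152 m interval has Δρ < 0: lighter water underlies denser water.

137–152 m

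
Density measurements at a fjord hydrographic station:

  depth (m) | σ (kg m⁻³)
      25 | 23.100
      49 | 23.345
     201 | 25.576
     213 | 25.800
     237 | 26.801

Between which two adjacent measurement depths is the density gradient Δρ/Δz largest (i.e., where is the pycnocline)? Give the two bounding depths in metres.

Compute the density gradient over each adjacent pair:
  25–49 m: Δρ/Δz = 0.245/24 = 0.010 kg m⁻⁴
  49–201 m: Δρ/Δz = 2.231/152 = 0.015 kg m⁻⁴
  201–213 m: Δρ/Δz = 0.224/12 = 0.019 kg m⁻⁴
  213–237 m: Δρ/Δz = 1.001/24 = 0.042 kg m⁻⁴
The largest gradient is in the 213–237 m interval — the pycnocline.

213–237 m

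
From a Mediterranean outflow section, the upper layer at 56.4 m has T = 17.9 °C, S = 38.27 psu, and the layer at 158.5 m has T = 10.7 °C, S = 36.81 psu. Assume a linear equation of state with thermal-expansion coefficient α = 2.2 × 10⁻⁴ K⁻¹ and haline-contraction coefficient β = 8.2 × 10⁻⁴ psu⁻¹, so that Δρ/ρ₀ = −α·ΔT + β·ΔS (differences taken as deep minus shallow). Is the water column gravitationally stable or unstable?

stable

ΔT = 10.7 − 17.9 = -7.2 K and ΔS = 36.81 − 38.27 = -1.46 psu (deep − shallow).
−αΔT = 1.584 × 10⁻³; βΔS = -1.1972 × 10⁻³; sum Δρ/ρ₀ = 3.868 × 10⁻⁴.
Δρ/ρ₀ > 0, so Δρ > 0: deeper water is denser → statically stable.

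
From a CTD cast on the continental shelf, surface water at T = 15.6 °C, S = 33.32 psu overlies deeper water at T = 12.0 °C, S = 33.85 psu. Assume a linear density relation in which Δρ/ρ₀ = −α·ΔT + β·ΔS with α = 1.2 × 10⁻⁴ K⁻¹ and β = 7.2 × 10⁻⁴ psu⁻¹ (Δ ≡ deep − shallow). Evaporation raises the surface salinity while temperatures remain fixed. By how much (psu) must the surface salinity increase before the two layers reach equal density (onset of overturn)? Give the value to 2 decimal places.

1.13 psu

Neutral buoyancy requires −α(T_deep − T_surf) + β(S_deep − S_surf′) = 0.
S_surf′ = S_deep − (α/β)·ΔT = 33.85 − (1.2 × 10⁻⁴/7.2 × 10⁻⁴)·(-3.6) = 34.4500 psu.
Increase required: 34.4500 − 33.32 = 1.1300 psu.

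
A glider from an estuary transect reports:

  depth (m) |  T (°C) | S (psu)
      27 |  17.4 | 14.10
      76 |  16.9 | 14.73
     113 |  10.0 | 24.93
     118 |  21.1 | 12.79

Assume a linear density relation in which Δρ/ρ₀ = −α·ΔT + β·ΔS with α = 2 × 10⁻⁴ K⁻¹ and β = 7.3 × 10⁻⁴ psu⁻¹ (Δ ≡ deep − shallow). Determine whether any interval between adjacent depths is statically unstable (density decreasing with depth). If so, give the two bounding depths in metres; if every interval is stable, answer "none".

Evaluate Δρ/ρ₀ = −αΔT + βΔS across each adjacent pair:
  27–76 m: −αΔT+βΔS = −(2 × 10⁻⁴)(-0.5)+(7.3 × 10⁻⁴)(+0.63) = 5.6 × 10⁻⁴ → stable
  76–113 m: −αΔT+βΔS = −(2 × 10⁻⁴)(-6.9)+(7.3 × 10⁻⁴)(+10.20) = 8.8 × 10⁻³ → stable
  113–118 m: −αΔT+βΔS = −(2 × 10⁻⁴)(+11.1)+(7.3 × 10⁻⁴)(-12.14) = -0.011 → UNSTABLE
The 113–118 m interval has Δρ < 0: lighter water underlies denser water.

113–118 m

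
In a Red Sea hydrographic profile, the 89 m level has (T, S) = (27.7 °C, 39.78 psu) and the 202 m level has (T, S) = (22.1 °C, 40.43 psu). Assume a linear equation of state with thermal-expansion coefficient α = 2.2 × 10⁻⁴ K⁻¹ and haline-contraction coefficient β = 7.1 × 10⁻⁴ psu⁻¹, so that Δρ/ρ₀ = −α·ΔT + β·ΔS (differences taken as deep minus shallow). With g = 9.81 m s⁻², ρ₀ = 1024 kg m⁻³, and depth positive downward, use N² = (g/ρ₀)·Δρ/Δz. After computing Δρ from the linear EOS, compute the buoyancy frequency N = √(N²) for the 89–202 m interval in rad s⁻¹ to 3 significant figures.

ΔT = -5.6 K, ΔS = +0.65 psu (deep − shallow).
Δρ/ρ₀ = −αΔT + βΔS = 1.232 × 10⁻³ + 4.615 × 10⁻⁴ = 1.6935 × 10⁻³, so Δρ ≈ 1.734 kg m⁻³.
N² = (g/ρ₀)·Δρ/Δz = g·(Δρ/ρ₀)/Δz = 9.81 × 1.6935 × 10⁻³ / 113 = 1.4702 × 10⁻⁴ s⁻².
N = √(1.4702 × 10⁻⁴) = 0.012125 rad s⁻¹ ≈ 0.0121 rad s⁻¹.

0.0121 rad s⁻¹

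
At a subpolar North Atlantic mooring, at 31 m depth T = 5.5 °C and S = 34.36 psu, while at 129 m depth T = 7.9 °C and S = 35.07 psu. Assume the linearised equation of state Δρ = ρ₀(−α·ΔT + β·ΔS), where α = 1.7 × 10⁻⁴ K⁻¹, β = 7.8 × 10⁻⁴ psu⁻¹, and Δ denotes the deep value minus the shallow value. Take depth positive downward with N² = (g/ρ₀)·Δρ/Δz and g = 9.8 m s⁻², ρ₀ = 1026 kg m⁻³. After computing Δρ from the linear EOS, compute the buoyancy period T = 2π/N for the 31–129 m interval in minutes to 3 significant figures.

ΔT = +2.4 K, ΔS = +0.71 psu (deep − shallow).
Δρ/ρ₀ = −αΔT + βΔS = -4.08 × 10⁻⁴ + 5.538 × 10⁻⁴ = 1.458 × 10⁻⁴, so Δρ ≈ 0.1496 kg m⁻³.
N² = (g/ρ₀)·Δρ/Δz = g·(Δρ/ρ₀)/Δz = 9.8 × 1.458 × 10⁻⁴ / 98 = 1.4580 × 10⁻⁵ s⁻².
N = √(1.4580 × 10⁻⁵) = 3.8184 × 10⁻³ rad s⁻¹ → T = 2π/N = 1.6455 × 10³ s = 27.425 min ≈ 27.4 min.

27.4 min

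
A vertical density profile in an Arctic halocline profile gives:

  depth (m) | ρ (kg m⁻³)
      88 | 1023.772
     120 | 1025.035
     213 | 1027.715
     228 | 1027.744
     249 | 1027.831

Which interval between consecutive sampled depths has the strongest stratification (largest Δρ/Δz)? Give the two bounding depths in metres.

88–120 m

Compute the density gradient over each adjacent pair:
  88–120 m: Δρ/Δz = 1.263/32 = 0.039 kg m⁻⁴
  120–213 m: Δρ/Δz = 2.680/93 = 0.029 kg m⁻⁴
  213–228 m: Δρ/Δz = 0.029/15 = 1.9 × 10⁻³ kg m⁻⁴
  228–249 m: Δρ/Δz = 0.087/21 = 4.1 × 10⁻³ kg m⁻⁴
The largest gradient is in the 88–120 m interval — the pycnocline.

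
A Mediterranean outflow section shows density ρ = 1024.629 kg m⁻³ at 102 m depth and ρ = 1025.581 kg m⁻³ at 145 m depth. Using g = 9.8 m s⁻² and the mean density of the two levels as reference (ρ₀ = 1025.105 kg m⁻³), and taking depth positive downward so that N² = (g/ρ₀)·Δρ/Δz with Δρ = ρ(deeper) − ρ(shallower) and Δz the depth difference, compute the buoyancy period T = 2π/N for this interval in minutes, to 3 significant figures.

7.20 min

Δρ = 1025.581 − 1024.629 = 0.952 kg m⁻³ over Δz = 145 − 102 = 43 m.
N² = (9.8/1025.105) × (0.952/43) = 2.1165 × 10⁻⁴ s⁻².
N = √(2.1165 × 10⁻⁴) = 0.014548 rad s⁻¹, so T = 2π/N = 431.89 s = 7.1982 min ≈ 7.20 min.
N² > 0, so the interval is statically stable.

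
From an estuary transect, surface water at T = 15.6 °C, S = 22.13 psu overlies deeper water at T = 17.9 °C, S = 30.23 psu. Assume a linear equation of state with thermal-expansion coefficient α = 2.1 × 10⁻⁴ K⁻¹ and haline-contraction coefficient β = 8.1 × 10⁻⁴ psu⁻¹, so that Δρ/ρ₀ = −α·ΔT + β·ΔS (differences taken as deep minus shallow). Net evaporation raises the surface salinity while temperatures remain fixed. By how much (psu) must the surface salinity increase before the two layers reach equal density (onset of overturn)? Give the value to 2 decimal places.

Neutral buoyancy requires −α(T_deep − T_surf) + β(S_deep − S_surf′) = 0.
S_surf′ = S_deep − (α/β)·ΔT = 30.23 − (2.1 × 10⁻⁴/8.1 × 10⁻⁴)·(+2.3) = 29.6337 psu.
Increase required: 29.6337 − 22.13 = 7.5037 psu.

7.50 psu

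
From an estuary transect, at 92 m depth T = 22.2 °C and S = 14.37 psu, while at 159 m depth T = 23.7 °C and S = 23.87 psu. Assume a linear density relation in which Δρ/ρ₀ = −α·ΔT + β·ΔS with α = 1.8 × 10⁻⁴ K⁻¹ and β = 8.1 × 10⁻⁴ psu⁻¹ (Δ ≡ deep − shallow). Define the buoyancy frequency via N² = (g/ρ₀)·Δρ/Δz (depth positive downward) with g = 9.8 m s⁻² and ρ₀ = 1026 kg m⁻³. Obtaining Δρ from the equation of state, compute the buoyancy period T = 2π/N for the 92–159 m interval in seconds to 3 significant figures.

ΔT = +1.5 K, ΔS = +9.50 psu (deep − shallow).
Δρ/ρ₀ = −αΔT + βΔS = -2.70 × 10⁻⁴ + 7.695 × 10⁻³ = 7.425 × 10⁻³, so Δρ ≈ 7.618 kg m⁻³.
N² = (g/ρ₀)·Δρ/Δz = g·(Δρ/ρ₀)/Δz = 9.8 × 7.425 × 10⁻³ / 67 = 1.0860 × 10⁻³ s⁻².
N = √(1.0860 × 10⁻³) = 0.032955 rad s⁻¹ → T = 2π/N = 190.66 s ≈ 191 s.

191 s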